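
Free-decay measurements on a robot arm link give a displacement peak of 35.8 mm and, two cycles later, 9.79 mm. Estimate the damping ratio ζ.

0.103

Logarithmic decrement δ = (1/n)·ln(x₀/x_n) = (1/2)·ln(35.8/9.79) = (1/2)·ln(3.657) = 0.6483.
ζ = δ/√(4π² + δ²) = 0.6483/√(39.48 + 0.420) = 0.6483/6.317 = 0.1026.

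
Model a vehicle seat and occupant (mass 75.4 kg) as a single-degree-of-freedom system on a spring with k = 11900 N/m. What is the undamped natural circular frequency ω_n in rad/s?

12.6 rad/s

ω_n = √(k/m) = √(11900/75.4) = √157.8 = 12.56 rad/s.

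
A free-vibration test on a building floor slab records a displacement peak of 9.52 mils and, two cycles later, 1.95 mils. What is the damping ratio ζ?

Logarithmic decrement δ = (1/n)·ln(x₀/x_n) = (1/2)·ln(9.52/1.95) = (1/2)·ln(4.882) = 0.7928.
ζ = δ/√(4π² + δ²) = 0.7928/√(39.48 + 0.629) = 0.7928/6.333 = 0.1252.

0.125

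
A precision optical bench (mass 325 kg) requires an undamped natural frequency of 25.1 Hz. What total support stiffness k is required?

ω_n = 2πf_n = 2π × 25.1 = 157.7 rad/s.
k = m·ω_n² = 325 × 157.7² = 325 × 24870 = 8083000 N/m.

8080000 N/m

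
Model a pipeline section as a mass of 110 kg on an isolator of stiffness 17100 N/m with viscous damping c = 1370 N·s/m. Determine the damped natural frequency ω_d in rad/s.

ω_n = √(k/m) = √(17100/110) = 12.47 rad/s.
Critical damping c_c = 2√(k·m) = 2√(17100 × 110) = 2743 N·s/m, so ζ = c/c_c = 1370/2743 = 0.4995.
ω_d = ω_n√(1 − ζ²) = 12.47 × √(1 − 0.249) = 10.80 rad/s.

10.8 rad/s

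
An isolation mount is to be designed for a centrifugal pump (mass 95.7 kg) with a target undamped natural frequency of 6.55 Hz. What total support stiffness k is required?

ω_n = 2πf_n = 2π × 6.55 = 41.15 rad/s.
k = m·ω_n² = 95.7 × 41.15² = 95.7 × 1694 = 162100 N/m.

162000 N/m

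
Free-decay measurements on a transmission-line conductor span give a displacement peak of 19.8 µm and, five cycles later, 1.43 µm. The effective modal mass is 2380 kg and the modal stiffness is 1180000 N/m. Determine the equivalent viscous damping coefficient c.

8840 N·s/m

Logarithmic decrement δ = (1/n)·ln(x₀/x_n) = (1/5)·ln(19.8/1.43) = (1/5)·ln(13.85) = 0.5256.
ζ = δ/√(4π² + δ²) = 0.5256/√(39.48 + 0.276) = 0.5256/6.305 = 0.08336.
c = ζ · 2√(km) = 0.08336 × 2√(1180000 × 2380) = 0.08336 × 106000 = 8835 N·s/m.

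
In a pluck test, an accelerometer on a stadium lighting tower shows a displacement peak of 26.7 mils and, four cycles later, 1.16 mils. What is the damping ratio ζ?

Logarithmic decrement δ = (1/n)·ln(x₀/x_n) = (1/4)·ln(26.7/1.16) = (1/4)·ln(23.02) = 0.7841.
ζ = δ/√(4π² + δ²) = 0.7841/√(39.48 + 0.615) = 0.7841/6.332 = 0.1238.

0.124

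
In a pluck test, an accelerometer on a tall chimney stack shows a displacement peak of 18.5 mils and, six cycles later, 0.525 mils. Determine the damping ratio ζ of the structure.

0.0941

Logarithmic decrement δ = (1/n)·ln(x₀/x_n) = (1/6)·ln(18.5/0.525) = (1/6)·ln(35.24) = 0.5937.
ζ = δ/√(4π² + δ²) = 0.5937/√(39.48 + 0.352) = 0.5937/6.311 = 0.09407.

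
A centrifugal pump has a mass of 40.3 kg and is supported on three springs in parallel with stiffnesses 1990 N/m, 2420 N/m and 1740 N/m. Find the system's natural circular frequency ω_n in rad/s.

12.4 rad/s

Parallel springs add: k_eq = 1990 + 2420 + 1740 = 6150 N/m.
ω_n = √(k_eq/m) = √(6150/40.3) = √152.6 = 12.35 rad/s.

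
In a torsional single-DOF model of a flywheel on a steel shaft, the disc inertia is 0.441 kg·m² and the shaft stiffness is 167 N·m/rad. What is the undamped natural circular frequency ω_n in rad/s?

19.5 rad/s

ω_n = √(k_t/J) = √(167/0.441) = √378.7 = 19.46 rad/s.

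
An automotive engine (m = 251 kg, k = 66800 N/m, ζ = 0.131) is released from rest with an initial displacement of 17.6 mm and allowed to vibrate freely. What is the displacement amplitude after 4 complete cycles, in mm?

Logarithmic decrement δ = 2πζ/√(1 − ζ²) = 2π × 0.1310/√(1 − 0.0172) = 0.8303.
After n cycles, x_n/x₀ = e^(−nδ), so x_4 = 17.6 × e^(−4 × 0.8303) = 17.6 × 0.03612 = 0.6356 mm.

0.636 mm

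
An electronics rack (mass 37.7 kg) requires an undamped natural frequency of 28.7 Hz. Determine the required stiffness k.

1230000 N/m

ω_n = 2πf_n = 2π × 28.7 = 180.3 rad/s.
k = m·ω_n² = 37.7 × 180.3² = 37.7 × 32520 = 1226000 N/m.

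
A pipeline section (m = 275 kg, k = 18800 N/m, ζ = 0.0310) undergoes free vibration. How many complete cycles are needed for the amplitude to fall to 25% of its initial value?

8 cycles

Logarithmic decrement δ = 2πζ/√(1 − ζ²) = 2π × 0.03100/√(1 − 0.000961) = 0.1949.
x_n/x₀ = e^(−nδ) ≤ 0.25; take ln: n ≥ ln(1/0.25)/δ = 1.386/0.1949 = 7.114.
So 8 complete cycles are required.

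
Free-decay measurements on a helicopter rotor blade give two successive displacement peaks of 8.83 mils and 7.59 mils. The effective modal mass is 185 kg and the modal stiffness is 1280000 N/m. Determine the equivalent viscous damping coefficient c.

741 N·s/m

Logarithmic decrement δ = (1/n)·ln(x₀/x_n) = (1/1)·ln(8.83/7.59) = (1/1)·ln(1.163) = 0.1513.
ζ = δ/√(4π² + δ²) = 0.1513/√(39.48 + 0.0229) = 0.1513/6.285 = 0.02408.
c = ζ · 2√(km) = 0.02408 × 2√(1280000 × 185) = 0.02408 × 30780 = 741.0 N·s/m.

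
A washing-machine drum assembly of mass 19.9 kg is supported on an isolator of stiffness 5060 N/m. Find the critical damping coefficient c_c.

c_c = 2√(k·m) = 2√(5060 × 19.9) = 2 × 317.3 = 634.6 N·s/m.

635 N·s/m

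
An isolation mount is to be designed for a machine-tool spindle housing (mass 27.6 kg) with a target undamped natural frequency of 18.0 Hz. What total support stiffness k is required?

ω_n = 2πf_n = 2π × 18.0 = 113.1 rad/s.
k = m·ω_n² = 27.6 × 113.1² = 27.6 × 12790 = 353000 N/m.

353000 N/m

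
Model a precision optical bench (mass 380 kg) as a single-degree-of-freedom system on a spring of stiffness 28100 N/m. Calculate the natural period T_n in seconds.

ω_n = √(k/m) = √(28100/380) = √73.95 = 8.599 rad/s.
T_n = 2π/ω_n = 6.283/8.599 = 0.7307 s.

0.731 s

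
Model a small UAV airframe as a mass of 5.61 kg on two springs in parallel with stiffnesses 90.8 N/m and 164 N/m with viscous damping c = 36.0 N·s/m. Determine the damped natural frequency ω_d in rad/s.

5.93 rad/s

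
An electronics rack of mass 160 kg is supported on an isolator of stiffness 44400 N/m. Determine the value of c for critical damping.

5330 N·s/m

c_c = 2√(k·m) = 2√(44400 × 160) = 2 × 2665 = 5331 N·s/m.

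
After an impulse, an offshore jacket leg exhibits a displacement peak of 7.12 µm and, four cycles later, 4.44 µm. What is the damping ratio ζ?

0.0188

Logarithmic decrement δ = (1/n)·ln(x₀/x_n) = (1/4)·ln(7.12/4.44) = (1/4)·ln(1.604) = 0.1181.
ζ = δ/√(4π² + δ²) = 0.1181/√(39.48 + 0.0139) = 0.1181/6.284 = 0.01879.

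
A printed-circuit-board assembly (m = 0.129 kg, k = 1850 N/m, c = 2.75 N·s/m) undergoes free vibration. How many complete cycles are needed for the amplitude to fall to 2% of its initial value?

ζ = c/(2√(km)) = 2.75/(2√(1850 × 0.129)) = 2.75/30.90 = 0.08901.
Logarithmic decrement δ = 2πζ/√(1 − ζ²) = 2π × 0.08901/√(1 − 0.00792) = 0.5615.
x_n/x₀ = e^(−nδ) ≤ 0.02; take ln: n ≥ ln(1/0.02)/δ = 3.912/0.5615 = 6.967.
So 7 complete cycles are required.

7 cycles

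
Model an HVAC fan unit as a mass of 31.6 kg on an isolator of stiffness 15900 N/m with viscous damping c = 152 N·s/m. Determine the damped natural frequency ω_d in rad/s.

22.3 rad/s

ω_n = √(k/m) = √(15900/31.6) = 22.43 rad/s.
Critical damping c_c = 2√(k·m) = 2√(15900 × 31.6) = 1418 N·s/m, so ζ = c/c_c = 152/1418 = 0.1072.
ω_d = ω_n√(1 − ζ²) = 22.43 × √(1 − 0.0115) = 22.30 rad/s.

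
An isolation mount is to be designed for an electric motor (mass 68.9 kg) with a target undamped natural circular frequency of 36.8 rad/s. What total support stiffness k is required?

k = m·ω_n² = 68.9 × 36.80² = 68.9 × 1354 = 93310 N/m.

93300 N/m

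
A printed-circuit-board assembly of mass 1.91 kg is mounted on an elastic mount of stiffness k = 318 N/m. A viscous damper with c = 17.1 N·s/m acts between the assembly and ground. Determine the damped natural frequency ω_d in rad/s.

12.1 rad/s

ω_n = √(k/m) = √(318.0/1.91) = 12.90 rad/s.
Critical damping c_c = 2√(k·m) = 2√(318.0 × 1.91) = 49.29 N·s/m, so ζ = c/c_c = 17.1/49.29 = 0.3469.
ω_d = ω_n√(1 − ζ²) = 12.90 × √(1 − 0.120) = 12.10 rad/s.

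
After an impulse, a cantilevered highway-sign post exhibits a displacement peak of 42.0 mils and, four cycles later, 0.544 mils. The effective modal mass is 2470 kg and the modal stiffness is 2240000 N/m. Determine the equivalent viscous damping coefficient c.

25400 N·s/m

Logarithmic decrement δ = (1/n)·ln(x₀/x_n) = (1/4)·ln(42.0/0.544) = (1/4)·ln(77.21) = 1.087.
ζ = δ/√(4π² + δ²) = 1.087/√(39.48 + 1.18) = 1.087/6.376 = 0.1704.
c = ζ · 2√(km) = 0.1704 × 2√(2240000 × 2470) = 0.1704 × 148800 = 25350 N·s/m.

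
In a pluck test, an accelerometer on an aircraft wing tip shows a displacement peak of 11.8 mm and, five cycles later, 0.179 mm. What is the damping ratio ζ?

0.132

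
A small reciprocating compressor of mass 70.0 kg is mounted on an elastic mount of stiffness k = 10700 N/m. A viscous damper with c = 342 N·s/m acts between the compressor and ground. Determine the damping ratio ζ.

ω_n = √(k/m) = √(10700/70.0) = 12.36 rad/s.
Critical damping c_c = 2√(k·m) = 2√(10700 × 70.0) = 1731 N·s/m, so ζ = c/c_c = 342/1731 = 0.1976.

0.198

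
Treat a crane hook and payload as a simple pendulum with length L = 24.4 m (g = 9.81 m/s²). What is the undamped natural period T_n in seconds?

9.91 s

For a simple pendulum ω_n = √(g/L) = √(9.81/24.4) = √0.4020 = 0.6341 rad/s.
T_n = 2π/ω_n = 6.283/0.6341 = 9.909 s.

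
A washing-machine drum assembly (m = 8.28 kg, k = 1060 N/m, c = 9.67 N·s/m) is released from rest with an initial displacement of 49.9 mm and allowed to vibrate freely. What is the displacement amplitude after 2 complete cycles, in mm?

ζ = c/(2√(km)) = 9.67/(2√(1060 × 8.28)) = 9.67/187.4 = 0.05161.
Logarithmic decrement δ = 2πζ/√(1 − ζ²) = 2π × 0.05161/√(1 − 0.00266) = 0.3247.
After n cycles, x_n/x₀ = e^(−nδ), so x_2 = 49.9 × e^(−2 × 0.3247) = 49.9 × 0.5224 = 26.07 mm.

26.1 mm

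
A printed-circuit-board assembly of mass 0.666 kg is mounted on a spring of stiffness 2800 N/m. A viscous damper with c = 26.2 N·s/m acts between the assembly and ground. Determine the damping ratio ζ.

ω_n = √(k/m) = √(2800/0.666) = 64.84 rad/s.
Critical damping c_c = 2√(k·m) = 2√(2800 × 0.666) = 86.37 N·s/m, so ζ = c/c_c = 26.2/86.37 = 0.3034.

0.303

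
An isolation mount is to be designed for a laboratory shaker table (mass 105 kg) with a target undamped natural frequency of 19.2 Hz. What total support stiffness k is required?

ω_n = 2πf_n = 2π × 19.2 = 120.6 rad/s.
k = m·ω_n² = 105 × 120.6² = 105 × 14550 = 1528000 N/m.

1530000 N/m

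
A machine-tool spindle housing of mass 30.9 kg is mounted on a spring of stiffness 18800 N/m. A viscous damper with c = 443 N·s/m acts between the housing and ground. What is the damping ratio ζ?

ω_n = √(k/m) = √(18800/30.9) = 24.67 rad/s.
Critical damping c_c = 2√(k·m) = 2√(18800 × 30.9) = 1524 N·s/m, so ζ = c/c_c = 443/1524 = 0.2906.

0.291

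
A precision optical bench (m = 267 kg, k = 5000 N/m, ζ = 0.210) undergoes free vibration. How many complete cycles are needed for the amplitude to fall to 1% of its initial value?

Logarithmic decrement δ = 2πζ/√(1 − ζ²) = 2π × 0.2100/√(1 − 0.0441) = 1.350.
x_n/x₀ = e^(−nδ) ≤ 0.01; take ln: n ≥ ln(1/0.01)/δ = 4.605/1.350 = 3.412.
So 4 complete cycles are required.

4 cycles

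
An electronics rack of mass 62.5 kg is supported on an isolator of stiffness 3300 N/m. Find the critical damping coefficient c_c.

c_c = 2√(k·m) = 2√(3300 × 62.5) = 2 × 454.1 = 908.3 N·s/m.

908 N·s/m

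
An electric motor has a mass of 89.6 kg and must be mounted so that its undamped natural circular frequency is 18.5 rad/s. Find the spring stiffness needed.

k = m·ω_n² = 89.6 × 18.50² = 89.6 × 342.2 = 30670 N/m.

30700 N/m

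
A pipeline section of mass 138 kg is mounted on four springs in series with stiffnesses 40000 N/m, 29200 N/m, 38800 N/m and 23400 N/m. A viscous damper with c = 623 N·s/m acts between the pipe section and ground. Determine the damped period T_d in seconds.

0.874 s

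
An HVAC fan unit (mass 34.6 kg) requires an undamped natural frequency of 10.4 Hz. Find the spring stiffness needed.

148000 N/m

ω_n = 2πf_n = 2π × 10.4 = 65.35 rad/s.
k = m·ω_n² = 34.6 × 65.35² = 34.6 × 4270 = 147700 N/m.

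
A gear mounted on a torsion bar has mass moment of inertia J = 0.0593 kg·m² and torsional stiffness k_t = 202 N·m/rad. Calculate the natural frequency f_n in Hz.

ω_n = √(k_t/J) = √(202/0.0593) = √3406 = 58.36 rad/s.
f_n = ω_n/(2π) = 58.36/6.283 = 9.289 Hz.

9.29 Hz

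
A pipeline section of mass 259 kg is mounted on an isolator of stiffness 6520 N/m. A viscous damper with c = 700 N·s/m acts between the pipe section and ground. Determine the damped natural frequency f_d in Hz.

0.769 Hz

ω_n = √(k/m) = √(6520/259) = 5.017 rad/s.
Critical damping c_c = 2√(k·m) = 2√(6520 × 259) = 2599 N·s/m, so ζ = c/c_c = 700/2599 = 0.2693.
ω_d = ω_n√(1 − ζ²) = 5.017 × √(1 − 0.0725) = 4.832 rad/s.
f_d = ω_d/(2π) = 0.7690 Hz.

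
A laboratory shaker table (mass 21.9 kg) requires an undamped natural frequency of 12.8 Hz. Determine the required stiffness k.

142000 N/m

ω_n = 2πf_n = 2π × 12.8 = 80.42 rad/s.
k = m·ω_n² = 21.9 × 80.42² = 21.9 × 6468 = 141700 N/m.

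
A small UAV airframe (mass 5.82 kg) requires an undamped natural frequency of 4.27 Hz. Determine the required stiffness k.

4190 N/m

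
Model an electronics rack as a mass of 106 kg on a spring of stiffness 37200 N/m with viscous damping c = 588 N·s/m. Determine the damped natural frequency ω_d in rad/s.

ω_n = √(k/m) = √(37200/106) = 18.73 rad/s.
Critical damping c_c = 2√(k·m) = 2√(37200 × 106) = 3971 N·s/m, so ζ = c/c_c = 588/3971 = 0.1481.
ω_d = ω_n√(1 − ζ²) = 18.73 × √(1 − 0.0219) = 18.53 rad/s.

18.5 rad/s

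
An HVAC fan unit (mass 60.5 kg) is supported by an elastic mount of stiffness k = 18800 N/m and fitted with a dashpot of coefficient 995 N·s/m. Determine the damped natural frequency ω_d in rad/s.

15.6 rad/s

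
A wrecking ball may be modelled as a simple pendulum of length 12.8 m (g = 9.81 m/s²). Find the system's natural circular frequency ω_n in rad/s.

0.875 rad/s

For a simple pendulum ω_n = √(g/L) = √(9.81/12.8) = √0.7664 = 0.8754 rad/s.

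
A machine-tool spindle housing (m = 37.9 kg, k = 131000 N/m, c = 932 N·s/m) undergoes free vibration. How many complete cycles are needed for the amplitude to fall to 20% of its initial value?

ζ = c/(2√(km)) = 932/(2√(131000 × 37.9)) = 932/4456 = 0.2091.
Logarithmic decrement δ = 2πζ/√(1 − ζ²) = 2π × 0.2091/√(1 − 0.0437) = 1.344.
x_n/x₀ = e^(−nδ) ≤ 0.2; take ln: n ≥ ln(1/0.2)/δ = 1.609/1.344 = 1.198.
So 2 complete cycles are required.

2 cycles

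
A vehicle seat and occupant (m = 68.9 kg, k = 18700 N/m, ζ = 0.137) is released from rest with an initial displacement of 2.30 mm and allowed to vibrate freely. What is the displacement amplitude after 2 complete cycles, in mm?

0.405 mm

Logarithmic decrement δ = 2πζ/√(1 − ζ²) = 2π × 0.1370/√(1 − 0.0188) = 0.8690.
After n cycles, x_n/x₀ = e^(−nδ), so x_2 = 2.30 × e^(−2 × 0.8690) = 2.30 × 0.1759 = 0.4045 mm.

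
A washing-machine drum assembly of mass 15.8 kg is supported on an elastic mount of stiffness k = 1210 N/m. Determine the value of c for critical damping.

277 N·s/m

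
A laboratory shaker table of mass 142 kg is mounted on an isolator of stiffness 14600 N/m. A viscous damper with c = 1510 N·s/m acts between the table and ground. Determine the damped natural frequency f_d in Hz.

1.37 Hz

ω_n = √(k/m) = √(14600/142) = 10.14 rad/s.
Critical damping c_c = 2√(k·m) = 2√(14600 × 142) = 2880 N·s/m, so ζ = c/c_c = 1510/2880 = 0.5244.
ω_d = ω_n√(1 − ζ²) = 10.14 × √(1 − 0.275) = 8.634 rad/s.
f_d = ω_d/(2π) = 1.374 Hz.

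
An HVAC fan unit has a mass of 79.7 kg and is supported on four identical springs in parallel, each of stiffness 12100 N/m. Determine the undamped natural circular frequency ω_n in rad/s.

24.6 rad/s

Parallel springs add: k_eq = 4 × 12100 = 48400 N/m.
ω_n = √(k_eq/m) = √(48400/79.7) = √607.3 = 24.64 rad/s.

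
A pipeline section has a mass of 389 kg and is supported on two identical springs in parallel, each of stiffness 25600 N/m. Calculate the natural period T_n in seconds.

0.548 s

Parallel springs add: k_eq = 2 × 25600 = 51200 N/m.
ω_n = √(k_eq/m) = √(51200/389) = √131.6 = 11.47 rad/s.
T_n = 2π/ω_n = 6.283/11.47 = 0.5477 s.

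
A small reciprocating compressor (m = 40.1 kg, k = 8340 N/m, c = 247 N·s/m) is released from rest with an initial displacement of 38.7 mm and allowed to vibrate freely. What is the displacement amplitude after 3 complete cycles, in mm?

0.628 mm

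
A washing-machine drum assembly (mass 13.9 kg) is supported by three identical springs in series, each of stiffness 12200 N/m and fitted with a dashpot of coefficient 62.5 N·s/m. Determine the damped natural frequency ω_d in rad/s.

Series springs: 1/k_eq = 3/12200, so k_eq = 12200/3 = 4067 N/m.
ω_n = √(k_eq/m) = √(4067/13.9) = 17.10 rad/s.
Critical damping c_c = 2√(k_eq·m) = 2√(4067 × 13.9) = 475.5 N·s/m, so ζ = c/c_c = 62.5/475.5 = 0.1314.
ω_d = ω_n√(1 − ζ²) = 17.10 × √(1 − 0.0173) = 16.96 rad/s.

17.0 rad/s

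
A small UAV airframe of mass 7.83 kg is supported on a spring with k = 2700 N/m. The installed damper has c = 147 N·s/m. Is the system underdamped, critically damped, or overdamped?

underdamped

c_c = 2√(k·m) = 290.8 N·s/m; ζ = c/c_c = 147/290.8 = 0.506.
Since ζ < 1 the system is underdamped.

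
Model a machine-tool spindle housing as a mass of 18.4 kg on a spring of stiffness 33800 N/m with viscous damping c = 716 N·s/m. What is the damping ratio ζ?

ω_n = √(k/m) = √(33800/18.4) = 42.86 rad/s.
Critical damping c_c = 2√(k·m) = 2√(33800 × 18.4) = 1577 N·s/m, so ζ = c/c_c = 716/1577 = 0.4540.

0.454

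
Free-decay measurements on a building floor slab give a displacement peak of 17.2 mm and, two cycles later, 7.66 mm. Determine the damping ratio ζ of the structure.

Logarithmic decrement δ = (1/n)·ln(x₀/x_n) = (1/2)·ln(17.2/7.66) = (1/2)·ln(2.245) = 0.4044.
ζ = δ/√(4π² + δ²) = 0.4044/√(39.48 + 0.164) = 0.4044/6.296 = 0.06424.

0.0642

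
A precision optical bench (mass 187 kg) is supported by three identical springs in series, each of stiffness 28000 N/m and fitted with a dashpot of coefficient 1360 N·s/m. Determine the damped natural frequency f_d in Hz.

Series springs: 1/k_eq = 3/28000, so k_eq = 28000/3 = 9333 N/m.
ω_n = √(k_eq/m) = √(9333/187) = 7.065 rad/s.
Critical damping c_c = 2√(k_eq·m) = 2√(9333 × 187) = 2642 N·s/m, so ζ = c/c_c = 1360/2642 = 0.5147.
ω_d = ω_n√(1 − ζ²) = 7.065 × √(1 − 0.265) = 6.057 rad/s.
f_d = ω_d/(2π) = 0.9640 Hz.

0.964 Hz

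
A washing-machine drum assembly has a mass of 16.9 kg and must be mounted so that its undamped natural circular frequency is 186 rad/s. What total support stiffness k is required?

k = m·ω_n² = 16.9 × 186.0² = 16.9 × 34600 = 584700 N/m.

585000 N/m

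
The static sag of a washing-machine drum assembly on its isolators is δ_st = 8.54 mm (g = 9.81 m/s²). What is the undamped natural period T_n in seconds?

0.185 s

ω_n = √(g/δ_st) = √(9.81/0.00854) = √1149 = 33.89 rad/s.
T_n = 2π/ω_n = 6.283/33.89 = 0.1854 s.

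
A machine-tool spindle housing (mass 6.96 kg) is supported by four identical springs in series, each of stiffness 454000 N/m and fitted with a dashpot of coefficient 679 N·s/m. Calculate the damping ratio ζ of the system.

0.382

Series springs: 1/k_eq = 4/454000, so k_eq = 454000/4 = 113500 N/m.
ω_n = √(k_eq/m) = √(113500/6.96) = 127.7 rad/s.
Critical damping c_c = 2√(k_eq·m) = 2√(113500 × 6.96) = 1778 N·s/m, so ζ = c/c_c = 679/1778 = 0.3820.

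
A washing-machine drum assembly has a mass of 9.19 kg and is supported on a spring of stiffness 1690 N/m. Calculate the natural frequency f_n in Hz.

2.16 Hz

ω_n = √(k/m) = √(1690/9.19) = √183.9 = 13.56 rad/s.
f_n = ω_n/(2π) = 13.56/6.283 = 2.158 Hz.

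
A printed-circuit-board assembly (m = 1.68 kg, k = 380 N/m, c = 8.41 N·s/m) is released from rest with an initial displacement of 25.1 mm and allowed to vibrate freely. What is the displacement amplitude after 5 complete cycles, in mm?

0.125 mm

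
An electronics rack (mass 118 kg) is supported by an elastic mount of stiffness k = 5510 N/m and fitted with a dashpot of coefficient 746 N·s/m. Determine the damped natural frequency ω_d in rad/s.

6.06 rad/s

ω_n = √(k/m) = √(5510/118) = 6.833 rad/s.
Critical damping c_c = 2√(k·m) = 2√(5510 × 118) = 1613 N·s/m, so ζ = c/c_c = 746/1613 = 0.4626.
ω_d = ω_n√(1 − ζ²) = 6.833 × √(1 − 0.214) = 6.058 rad/s.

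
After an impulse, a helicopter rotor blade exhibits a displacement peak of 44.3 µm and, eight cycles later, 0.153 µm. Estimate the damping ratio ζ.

Logarithmic decrement δ = (1/n)·ln(x₀/x_n) = (1/8)·ln(44.3/0.153) = (1/8)·ln(289.5) = 0.7085.
ζ = δ/√(4π² + δ²) = 0.7085/√(39.48 + 0.502) = 0.7085/6.323 = 0.1121.

0.112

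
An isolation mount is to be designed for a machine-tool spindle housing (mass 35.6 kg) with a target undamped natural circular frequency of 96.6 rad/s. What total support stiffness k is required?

332000 N/m

k = m·ω_n² = 35.6 × 96.60² = 35.6 × 9332 = 332200 N/m.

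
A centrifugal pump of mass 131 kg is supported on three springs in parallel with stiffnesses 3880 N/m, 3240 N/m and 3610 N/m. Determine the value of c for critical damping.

Parallel springs add: k_eq = 3880 + 3240 + 3610 = 10730 N/m.
c_c = 2√(k_eq·m) = 2√(10730 × 131) = 2 × 1186 = 2371 N·s/m.

2370 N·s/m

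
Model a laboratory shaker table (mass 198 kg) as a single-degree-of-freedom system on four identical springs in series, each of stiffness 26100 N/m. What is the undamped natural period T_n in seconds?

Series springs: 1/k_eq = 4/26100, so k_eq = 26100/4 = 6525 N/m.
ω_n = √(k_eq/m) = √(6525/198) = √32.95 = 5.741 rad/s.
T_n = 2π/ω_n = 6.283/5.741 = 1.095 s.

1.09 s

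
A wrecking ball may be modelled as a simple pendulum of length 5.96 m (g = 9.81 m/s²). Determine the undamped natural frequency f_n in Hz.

For a simple pendulum ω_n = √(g/L) = √(9.81/5.96) = √1.646 = 1.283 rad/s.
f_n = ω_n/(2π) = 1.283/6.283 = 0.2042 Hz.

0.204 Hz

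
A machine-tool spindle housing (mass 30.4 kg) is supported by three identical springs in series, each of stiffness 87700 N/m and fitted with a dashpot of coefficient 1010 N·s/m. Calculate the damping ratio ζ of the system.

Series springs: 1/k_eq = 3/87700, so k_eq = 87700/3 = 29230 N/m.
ω_n = √(k_eq/m) = √(29230/30.4) = 31.01 rad/s.
Critical damping c_c = 2√(k_eq·m) = 2√(29230 × 30.4) = 1885 N·s/m, so ζ = c/c_c = 1010/1885 = 0.5357.

0.536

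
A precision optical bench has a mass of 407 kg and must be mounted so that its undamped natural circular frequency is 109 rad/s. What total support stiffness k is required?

4840000 N/m

k = m·ω_n² = 407 × 109.0² = 407 × 11880 = 4836000 N/m.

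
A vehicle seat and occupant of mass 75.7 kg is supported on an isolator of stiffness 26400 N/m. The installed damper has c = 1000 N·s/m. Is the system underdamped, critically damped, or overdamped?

c_c = 2√(k·m) = 2827 N·s/m; ζ = c/c_c = 1000/2827 = 0.354.
Since ζ < 1 the system is underdamped.

underdamped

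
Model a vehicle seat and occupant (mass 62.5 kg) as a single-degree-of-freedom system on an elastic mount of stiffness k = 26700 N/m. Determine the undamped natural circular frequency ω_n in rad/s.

ω_n = √(k/m) = √(26700/62.5) = √427.2 = 20.67 rad/s.

20.7 rad/s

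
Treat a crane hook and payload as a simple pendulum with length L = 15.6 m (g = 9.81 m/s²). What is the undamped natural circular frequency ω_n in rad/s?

0.793 rad/s

For a simple pendulum ω_n = √(g/L) = √(9.81/15.6) = √0.6288 = 0.7930 rad/s.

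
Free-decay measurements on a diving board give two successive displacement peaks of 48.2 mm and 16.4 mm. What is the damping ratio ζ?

0.169

Logarithmic decrement δ = (1/n)·ln(x₀/x_n) = (1/1)·ln(48.2/16.4) = (1/1)·ln(2.939) = 1.078.
ζ = δ/√(4π² + δ²) = 1.078/√(39.48 + 1.16) = 1.078/6.375 = 0.1691.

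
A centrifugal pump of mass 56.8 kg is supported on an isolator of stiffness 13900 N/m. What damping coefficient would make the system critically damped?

1780 N·s/m

c_c = 2√(k·m) = 2√(13900 × 56.8) = 2 × 888.5 = 1777 N·s/m.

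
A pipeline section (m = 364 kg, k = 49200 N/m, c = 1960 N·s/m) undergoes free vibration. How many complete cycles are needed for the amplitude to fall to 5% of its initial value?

ζ = c/(2√(km)) = 1960/(2√(49200 × 364)) = 1960/8464 = 0.2316.
Logarithmic decrement δ = 2πζ/√(1 − ζ²) = 2π × 0.2316/√(1 − 0.0536) = 1.496.
x_n/x₀ = e^(−nδ) ≤ 0.05; take ln: n ≥ ln(1/0.05)/δ = 2.996/1.496 = 2.003.
So 3 complete cycles are required.

3 cycles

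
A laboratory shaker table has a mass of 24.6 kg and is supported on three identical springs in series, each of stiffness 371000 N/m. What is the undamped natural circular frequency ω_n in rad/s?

70.9 rad/s

Series springs: 1/k_eq = 3/371000, so k_eq = 371000/3 = 123700 N/m.
ω_n = √(k_eq/m) = √(123700/24.6) = √5027 = 70.90 rad/s.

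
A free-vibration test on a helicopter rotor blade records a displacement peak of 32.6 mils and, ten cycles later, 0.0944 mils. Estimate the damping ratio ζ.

Logarithmic decrement δ = (1/n)·ln(x₀/x_n) = (1/10)·ln(32.6/0.0944) = (1/10)·ln(345.3) = 0.5845.
ζ = δ/√(4π² + δ²) = 0.5845/√(39.48 + 0.342) = 0.5845/6.310 = 0.09262.

0.0926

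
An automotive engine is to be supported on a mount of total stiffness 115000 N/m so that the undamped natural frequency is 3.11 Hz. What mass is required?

ω_n = 2πf_n = 2π × 3.11 = 19.54 rad/s.
m = k/ω_n² = 115000/19.54² = 115000/381.8 = 301.2 kg.

301 kg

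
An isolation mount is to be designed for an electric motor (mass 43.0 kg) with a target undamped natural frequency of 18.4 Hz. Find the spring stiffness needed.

ω_n = 2πf_n = 2π × 18.4 = 115.6 rad/s.
k = m·ω_n² = 43.0 × 115.6² = 43.0 × 13370 = 574700 N/m.

575000 N/m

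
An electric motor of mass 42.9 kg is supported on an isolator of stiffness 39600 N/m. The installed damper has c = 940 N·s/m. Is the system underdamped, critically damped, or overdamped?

underdamped

c_c = 2√(k·m) = 2607 N·s/m; ζ = c/c_c = 940/2607 = 0.361.
Since ζ < 1 the system is underdamped.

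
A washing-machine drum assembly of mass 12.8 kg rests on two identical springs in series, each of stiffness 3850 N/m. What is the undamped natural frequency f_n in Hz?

Series springs: 1/k_eq = 2/3850, so k_eq = 3850/2 = 1925 N/m.
ω_n = √(k_eq/m) = √(1925/12.8) = √150.4 = 12.26 rad/s.
f_n = ω_n/(2π) = 12.26/6.283 = 1.952 Hz.

1.95 Hz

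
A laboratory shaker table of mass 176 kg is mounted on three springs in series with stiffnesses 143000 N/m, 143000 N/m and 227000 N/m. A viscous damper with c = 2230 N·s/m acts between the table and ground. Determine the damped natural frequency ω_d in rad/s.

16.4 rad/s

Series springs: 1/k_eq = 1/143000 + 1/143000 + 1/227000 = 1.839×10^-5, so k_eq = 54370 N/m.
ω_n = √(k_eq/m) = √(54370/176) = 17.58 rad/s.
Critical damping c_c = 2√(k_eq·m) = 2√(54370 × 176) = 6187 N·s/m, so ζ = c/c_c = 2230/6187 = 0.3604.
ω_d = ω_n√(1 − ζ²) = 17.58 × √(1 − 0.130) = 16.40 rad/s.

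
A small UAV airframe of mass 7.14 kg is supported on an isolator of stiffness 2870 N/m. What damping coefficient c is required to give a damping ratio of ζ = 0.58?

c_c = 2√(k·m) = 2√(2870 × 7.14) = 286.3 N·s/m.
c = ζ·c_c = 0.58 × 286.3 = 166.1 N·s/m.

166 N·s/m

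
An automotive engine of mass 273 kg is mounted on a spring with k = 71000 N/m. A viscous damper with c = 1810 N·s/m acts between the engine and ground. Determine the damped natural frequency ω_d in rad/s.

ω_n = √(k/m) = √(71000/273) = 16.13 rad/s.
Critical damping c_c = 2√(k·m) = 2√(71000 × 273) = 8805 N·s/m, so ζ = c/c_c = 1810/8805 = 0.2056.
ω_d = ω_n√(1 − ζ²) = 16.13 × √(1 − 0.0423) = 15.78 rad/s.

15.8 rad/s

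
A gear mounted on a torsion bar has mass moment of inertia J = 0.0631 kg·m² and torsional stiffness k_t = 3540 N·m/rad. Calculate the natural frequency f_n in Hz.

37.7 Hz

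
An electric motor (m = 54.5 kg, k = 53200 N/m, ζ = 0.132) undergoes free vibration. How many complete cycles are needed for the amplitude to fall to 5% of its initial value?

4 cycles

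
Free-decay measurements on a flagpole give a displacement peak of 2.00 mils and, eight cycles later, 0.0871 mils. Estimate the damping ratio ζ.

0.0622

Logarithmic decrement δ = (1/n)·ln(x₀/x_n) = (1/8)·ln(2.00/0.0871) = (1/8)·ln(22.96) = 0.3917.
ζ = δ/√(4π² + δ²) = 0.3917/√(39.48 + 0.153) = 0.3917/6.295 = 0.06223.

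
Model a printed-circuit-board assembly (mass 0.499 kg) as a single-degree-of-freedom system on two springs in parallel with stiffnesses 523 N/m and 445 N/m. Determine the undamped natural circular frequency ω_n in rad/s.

Parallel springs add: k_eq = 523 + 445 = 968.0 N/m.
ω_n = √(k_eq/m) = √(968.0/0.499) = √1940 = 44.04 rad/s.

44.0 rad/s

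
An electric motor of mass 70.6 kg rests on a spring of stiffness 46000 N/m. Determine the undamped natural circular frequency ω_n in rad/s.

ω_n = √(k/m) = √(46000/70.6) = √651.6 = 25.53 rad/s.

25.5 rad/s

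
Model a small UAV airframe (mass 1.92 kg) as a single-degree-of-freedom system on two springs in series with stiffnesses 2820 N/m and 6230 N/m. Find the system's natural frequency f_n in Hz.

5.06 Hz

Series springs: 1/k_eq = 1/2820 + 1/6230 = 0.0005151, so k_eq = 1941 N/m.
ω_n = √(k_eq/m) = √(1941/1.92) = √1011 = 31.80 rad/s.
f_n = ω_n/(2π) = 31.80/6.283 = 5.061 Hz.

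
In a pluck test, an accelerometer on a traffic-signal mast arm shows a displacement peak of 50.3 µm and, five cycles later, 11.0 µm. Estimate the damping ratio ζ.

0.0483

Logarithmic decrement δ = (1/n)·ln(x₀/x_n) = (1/5)·ln(50.3/11.0) = (1/5)·ln(4.573) = 0.3040.
ζ = δ/√(4π² + δ²) = 0.3040/√(39.48 + 0.0924) = 0.3040/6.291 = 0.04833.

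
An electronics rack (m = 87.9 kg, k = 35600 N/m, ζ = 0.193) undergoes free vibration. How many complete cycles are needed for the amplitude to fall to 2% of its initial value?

4 cycles

Logarithmic decrement δ = 2πζ/√(1 − ζ²) = 2π × 0.1930/√(1 − 0.0372) = 1.236.
x_n/x₀ = e^(−nδ) ≤ 0.02; take ln: n ≥ ln(1/0.02)/δ = 3.912/1.236 = 3.165.
So 4 complete cycles are required.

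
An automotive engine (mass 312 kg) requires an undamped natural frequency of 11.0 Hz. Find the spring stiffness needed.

1490000 N/m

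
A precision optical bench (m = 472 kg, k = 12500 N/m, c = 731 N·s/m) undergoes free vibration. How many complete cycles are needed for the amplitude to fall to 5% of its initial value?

4 cycles

ζ = c/(2√(km)) = 731/(2√(12500 × 472)) = 731/4858 = 0.1505.
Logarithmic decrement δ = 2πζ/√(1 − ζ²) = 2π × 0.1505/√(1 − 0.0226) = 0.9563.
x_n/x₀ = e^(−nδ) ≤ 0.05; take ln: n ≥ ln(1/0.05)/δ = 2.996/0.9563 = 3.132.
So 4 complete cycles are required.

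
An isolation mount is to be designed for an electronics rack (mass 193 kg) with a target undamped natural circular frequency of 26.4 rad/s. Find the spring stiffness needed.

k = m·ω_n² = 193 × 26.40² = 193 × 697.0 = 134500 N/m.

135000 N/m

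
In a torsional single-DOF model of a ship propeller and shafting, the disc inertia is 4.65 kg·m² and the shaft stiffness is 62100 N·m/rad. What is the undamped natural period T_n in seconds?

ω_n = √(k_t/J) = √(62100/4.65) = √13350 = 115.6 rad/s.
T_n = 2π/ω_n = 6.283/115.6 = 0.05437 s.

0.0544 s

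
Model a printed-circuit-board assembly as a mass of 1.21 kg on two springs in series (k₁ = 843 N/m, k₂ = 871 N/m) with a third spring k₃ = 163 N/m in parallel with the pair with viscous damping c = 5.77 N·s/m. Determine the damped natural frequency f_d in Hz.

3.50 Hz

Series pair: k_s = k₁k₂/(k₁+k₂) = (843)(871)/(843 + 871) = 428.4 N/m. In parallel with k₃: k_eq = 428.4 + 163 = 591.4 N/m.
ω_n = √(k_eq/m) = √(591.4/1.21) = 22.11 rad/s.
Critical damping c_c = 2√(k_eq·m) = 2√(591.4 × 1.21) = 53.50 N·s/m, so ζ = c/c_c = 5.77/53.50 = 0.1078.
ω_d = ω_n√(1 − ζ²) = 22.11 × √(1 − 0.0116) = 21.98 rad/s.
f_d = ω_d/(2π) = 3.498 Hz.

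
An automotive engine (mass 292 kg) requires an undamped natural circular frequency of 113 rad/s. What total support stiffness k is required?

3730000 N/m

k = m·ω_n² = 292 × 113.0² = 292 × 12770 = 3729000 N/m.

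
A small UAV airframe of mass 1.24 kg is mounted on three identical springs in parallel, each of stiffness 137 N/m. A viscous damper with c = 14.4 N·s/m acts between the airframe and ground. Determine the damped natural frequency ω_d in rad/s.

17.3 rad/s

Parallel springs add: k_eq = 3 × 137 = 411.0 N/m.
ω_n = √(k_eq/m) = √(411.0/1.24) = 18.21 rad/s.
Critical damping c_c = 2√(k_eq·m) = 2√(411.0 × 1.24) = 45.15 N·s/m, so ζ = c/c_c = 14.4/45.15 = 0.3189.
ω_d = ω_n√(1 − ζ²) = 18.21 × √(1 − 0.102) = 17.26 rad/s.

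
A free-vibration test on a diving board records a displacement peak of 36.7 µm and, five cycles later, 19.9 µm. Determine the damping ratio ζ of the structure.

0.0195

Logarithmic decrement δ = (1/n)·ln(x₀/x_n) = (1/5)·ln(36.7/19.9) = (1/5)·ln(1.844) = 0.1224.
ζ = δ/√(4π² + δ²) = 0.1224/√(39.48 + 0.0150) = 0.1224/6.284 = 0.01948.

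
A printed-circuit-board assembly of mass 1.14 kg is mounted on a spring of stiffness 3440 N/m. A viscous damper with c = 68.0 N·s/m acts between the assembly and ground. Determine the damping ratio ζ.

0.543

ω_n = √(k/m) = √(3440/1.14) = 54.93 rad/s.
Critical damping c_c = 2√(k·m) = 2√(3440 × 1.14) = 125.2 N·s/m, so ζ = c/c_c = 68.0/125.2 = 0.5429.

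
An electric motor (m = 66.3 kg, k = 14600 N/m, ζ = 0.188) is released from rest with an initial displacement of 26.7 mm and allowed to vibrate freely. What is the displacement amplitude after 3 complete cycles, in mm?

0.724 mm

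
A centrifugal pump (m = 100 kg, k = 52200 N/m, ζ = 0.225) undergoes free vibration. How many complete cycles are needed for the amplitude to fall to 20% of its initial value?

2 cycles

Logarithmic decrement δ = 2πζ/√(1 − ζ²) = 2π × 0.2250/√(1 − 0.0506) = 1.451.
x_n/x₀ = e^(−nδ) ≤ 0.2; take ln: n ≥ ln(1/0.2)/δ = 1.609/1.451 = 1.109.
So 2 complete cycles are required.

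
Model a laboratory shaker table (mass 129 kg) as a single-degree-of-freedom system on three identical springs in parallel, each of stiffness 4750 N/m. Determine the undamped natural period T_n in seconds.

Parallel springs add: k_eq = 3 × 4750 = 14250 N/m.
ω_n = √(k_eq/m) = √(14250/129) = √110.5 = 10.51 rad/s.
T_n = 2π/ω_n = 6.283/10.51 = 0.5978 s.

0.598 s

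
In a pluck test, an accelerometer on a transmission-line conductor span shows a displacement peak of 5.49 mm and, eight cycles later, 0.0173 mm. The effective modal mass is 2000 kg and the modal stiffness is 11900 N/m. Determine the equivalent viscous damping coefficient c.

1110 N·s/m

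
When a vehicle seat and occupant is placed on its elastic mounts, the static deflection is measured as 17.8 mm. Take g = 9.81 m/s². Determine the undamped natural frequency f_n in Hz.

3.74 Hz

ω_n = √(g/δ_st) = √(9.81/0.0178) = √551.1 = 23.48 rad/s.
f_n = ω_n/(2π) = 23.48/6.283 = 3.736 Hz.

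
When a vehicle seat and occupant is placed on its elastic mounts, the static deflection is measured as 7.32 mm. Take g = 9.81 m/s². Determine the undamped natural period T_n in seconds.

0.172 s

ω_n = √(g/δ_st) = √(9.81/0.00732) = √1340 = 36.61 rad/s.
T_n = 2π/ω_n = 6.283/36.61 = 0.1716 s.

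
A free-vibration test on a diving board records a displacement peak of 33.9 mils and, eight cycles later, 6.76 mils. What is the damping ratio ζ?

Logarithmic decrement δ = (1/n)·ln(x₀/x_n) = (1/8)·ln(33.9/6.76) = (1/8)·ln(5.015) = 0.2015.
ζ = δ/√(4π² + δ²) = 0.2015/√(39.48 + 0.0406) = 0.2015/6.286 = 0.03206.

0.0321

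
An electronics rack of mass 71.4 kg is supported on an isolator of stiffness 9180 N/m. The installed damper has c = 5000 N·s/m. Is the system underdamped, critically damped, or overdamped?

c_c = 2√(k·m) = 1619 N·s/m; ζ = c/c_c = 5000/1619 = 3.09.
Since ζ > 1 the system is overdamped.

overdamped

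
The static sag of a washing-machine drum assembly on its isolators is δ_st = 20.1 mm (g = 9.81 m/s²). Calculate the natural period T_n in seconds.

ω_n = √(g/δ_st) = √(9.81/0.0201) = √488.1 = 22.09 rad/s.
T_n = 2π/ω_n = 6.283/22.09 = 0.2844 s.

0.284 s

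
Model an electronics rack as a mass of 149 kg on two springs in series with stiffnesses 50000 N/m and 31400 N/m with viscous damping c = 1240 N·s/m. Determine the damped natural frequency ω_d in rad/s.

10.6 rad/s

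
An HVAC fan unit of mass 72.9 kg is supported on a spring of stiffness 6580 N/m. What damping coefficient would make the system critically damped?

c_c = 2√(k·m) = 2√(6580 × 72.9) = 2 × 692.6 = 1385 N·s/m.

1390 N·s/m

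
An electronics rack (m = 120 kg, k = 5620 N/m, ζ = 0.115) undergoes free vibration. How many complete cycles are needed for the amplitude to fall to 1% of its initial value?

Logarithmic decrement δ = 2πζ/√(1 − ζ²) = 2π × 0.1150/√(1 − 0.0132) = 0.7274.
x_n/x₀ = e^(−nδ) ≤ 0.01; take ln: n ≥ ln(1/0.01)/δ = 4.605/0.7274 = 6.331.
So 7 complete cycles are required.

7 cycles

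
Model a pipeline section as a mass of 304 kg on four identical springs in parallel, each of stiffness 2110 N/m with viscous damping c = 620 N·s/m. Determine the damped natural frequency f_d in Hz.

Parallel springs add: k_eq = 4 × 2110 = 8440 N/m.
ω_n = √(k_eq/m) = √(8440/304) = 5.269 rad/s.
Critical damping c_c = 2√(k_eq·m) = 2√(8440 × 304) = 3204 N·s/m, so ζ = c/c_c = 620/3204 = 0.1935.
ω_d = ω_n√(1 − ζ²) = 5.269 × √(1 − 0.0375) = 5.169 rad/s.
f_d = ω_d/(2π) = 0.8227 Hz.

0.823 Hz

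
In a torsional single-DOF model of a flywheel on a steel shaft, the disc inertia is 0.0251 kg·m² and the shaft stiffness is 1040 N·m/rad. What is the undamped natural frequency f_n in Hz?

ω_n = √(k_t/J) = √(1040/0.0251) = √41430 = 203.6 rad/s.
f_n = ω_n/(2π) = 203.6/6.283 = 32.40 Hz.

32.4 Hz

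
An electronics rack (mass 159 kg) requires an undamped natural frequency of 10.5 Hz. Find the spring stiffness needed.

692000 N/m

ω_n = 2πf_n = 2π × 10.5 = 65.97 rad/s.
k = m·ω_n² = 159 × 65.97² = 159 × 4352 = 692000 N/m.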